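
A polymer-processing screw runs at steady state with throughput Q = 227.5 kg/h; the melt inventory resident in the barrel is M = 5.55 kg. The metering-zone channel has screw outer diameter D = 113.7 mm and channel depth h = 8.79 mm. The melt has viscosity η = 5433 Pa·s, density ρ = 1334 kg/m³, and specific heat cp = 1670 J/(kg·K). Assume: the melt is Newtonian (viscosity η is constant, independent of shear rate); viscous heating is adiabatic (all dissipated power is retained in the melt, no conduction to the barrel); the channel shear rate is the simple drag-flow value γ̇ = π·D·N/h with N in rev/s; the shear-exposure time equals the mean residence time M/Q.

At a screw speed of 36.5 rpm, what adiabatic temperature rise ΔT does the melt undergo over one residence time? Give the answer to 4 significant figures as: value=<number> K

value=130.9 K

Throughput in SI: Q_s = 227.5 kg/h ÷ 3600 s/h = 0.0631944 kg/s
Mean residence time: t_res = M/Q_s = 5.55 kg / 0.0631944 kg/s = 87.8242 s
Convert to SI: D = 0.1137 m, h = 0.00879 m, N = 36.5/60 = 0.608333 rev/s
Shear rate: γ̇ = πDN/h = π·0.1137·0.608333/0.00879 = 24.7208 s⁻¹
ΔT = η·γ̇²·t_res/(ρ·cp) = [5433 × 24.7208² × 87.8242] / [1334 × 1670] = 130.89 K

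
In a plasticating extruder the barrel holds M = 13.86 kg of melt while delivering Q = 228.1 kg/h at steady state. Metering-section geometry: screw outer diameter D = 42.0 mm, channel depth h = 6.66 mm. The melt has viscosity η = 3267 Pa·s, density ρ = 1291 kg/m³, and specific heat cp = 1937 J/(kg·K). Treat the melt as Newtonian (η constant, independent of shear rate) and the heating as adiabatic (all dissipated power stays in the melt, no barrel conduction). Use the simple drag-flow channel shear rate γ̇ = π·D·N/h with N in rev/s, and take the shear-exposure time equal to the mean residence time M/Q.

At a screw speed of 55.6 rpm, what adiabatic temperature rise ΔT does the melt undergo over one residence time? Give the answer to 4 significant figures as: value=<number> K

Throughput in SI: Q_s = 228.1 kg/h ÷ 3600 s/h = 0.0633611 kg/s
t_res = M / Q_s = 13.86 / 0.0633611 = 218.746 s
Convert to SI: D = 0.042 m, h = 0.00666 m, N = 55.6/60 = 0.926667 rev/s
γ̇ = π·D·N / h = π · 0.042 · 0.926667 / 0.00666 = 18.359 s⁻¹
Adiabatic rise: ΔT = η γ̇² t_res / (ρ cp) = 3267·(18.359)²·218.746 / (1291·1937) = 96.3231 K

value=96.32 K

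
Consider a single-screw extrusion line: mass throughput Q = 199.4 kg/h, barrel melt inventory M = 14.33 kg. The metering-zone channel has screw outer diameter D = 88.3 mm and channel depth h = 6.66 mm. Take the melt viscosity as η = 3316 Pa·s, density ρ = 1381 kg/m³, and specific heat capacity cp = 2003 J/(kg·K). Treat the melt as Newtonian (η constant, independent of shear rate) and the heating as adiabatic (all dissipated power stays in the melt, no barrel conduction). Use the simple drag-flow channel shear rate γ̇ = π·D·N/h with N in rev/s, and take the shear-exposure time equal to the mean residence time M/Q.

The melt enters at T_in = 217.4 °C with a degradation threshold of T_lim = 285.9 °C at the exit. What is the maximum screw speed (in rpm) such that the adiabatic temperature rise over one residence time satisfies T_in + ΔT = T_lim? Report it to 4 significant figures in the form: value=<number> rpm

value=21.41 rpm

Q_s = Q / 3600 = 199.4 / 3600 = 0.0553889 kg/s
t_res = M / Q_s = 14.33 / 0.0553889 = 258.716 s
D = 88.3 mm = 0.0883 m;  h = 6.66 mm = 0.00666 m
ΔT_a = T_lim − T_in = 285.9 °C − 217.4 °C = 68.5 K
γ̇_max² = ΔT_a·ρ·cp / (η·t_res) = [68.5 × 1381 × 2003] / [3316 × 258.716] = 220.865 s⁻²
γ̇_max = sqrt(220.865) = 14.8615 s⁻¹
Solve γ̇ = πDN/h for N: N_max = γ̇_max·h/(π·D) = 14.8615 × 0.00666 / (π × 0.0883) = 0.356802 rev/s = 21.4081 rpm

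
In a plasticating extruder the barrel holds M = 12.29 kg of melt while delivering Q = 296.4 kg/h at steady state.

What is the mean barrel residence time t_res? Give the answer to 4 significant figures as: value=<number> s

Convert throughput: Q = 296.4 kg/h = 296.4/3600 = 0.0823333 kg/s
t_res = M / Q_s = 12.29 / 0.0823333 = 149.271 s

value=149.3 s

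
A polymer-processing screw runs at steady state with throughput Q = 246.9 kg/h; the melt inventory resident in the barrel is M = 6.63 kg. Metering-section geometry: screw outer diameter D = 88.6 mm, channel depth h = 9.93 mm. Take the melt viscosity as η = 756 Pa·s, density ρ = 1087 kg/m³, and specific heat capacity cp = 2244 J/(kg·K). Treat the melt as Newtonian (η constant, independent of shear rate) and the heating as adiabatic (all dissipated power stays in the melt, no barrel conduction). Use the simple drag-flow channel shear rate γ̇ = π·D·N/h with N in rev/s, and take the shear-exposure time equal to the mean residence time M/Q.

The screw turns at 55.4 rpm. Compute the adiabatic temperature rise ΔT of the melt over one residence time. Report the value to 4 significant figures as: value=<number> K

Convert throughput: Q = 246.9 kg/h = 246.9/3600 = 0.0685833 kg/s
Mean residence time: t_res = M/Q_s = 6.63 kg / 0.0685833 kg/s = 96.6707 s
Geometry in metres: D = 88.6 mm → 0.0886 m, h = 9.93 mm → 0.00993 m; screw speed N = 55.4 rpm = 0.923333 rev/s
γ̇ = π·D·N / h = π · 0.0886 · 0.923333 / 0.00993 = 25.8817 s⁻¹
ΔT = η·γ̇²·t_res/(ρ·cp) = [756 × 25.8817² × 96.6707] / [1087 × 2244] = 20.0701 K

value=20.07 K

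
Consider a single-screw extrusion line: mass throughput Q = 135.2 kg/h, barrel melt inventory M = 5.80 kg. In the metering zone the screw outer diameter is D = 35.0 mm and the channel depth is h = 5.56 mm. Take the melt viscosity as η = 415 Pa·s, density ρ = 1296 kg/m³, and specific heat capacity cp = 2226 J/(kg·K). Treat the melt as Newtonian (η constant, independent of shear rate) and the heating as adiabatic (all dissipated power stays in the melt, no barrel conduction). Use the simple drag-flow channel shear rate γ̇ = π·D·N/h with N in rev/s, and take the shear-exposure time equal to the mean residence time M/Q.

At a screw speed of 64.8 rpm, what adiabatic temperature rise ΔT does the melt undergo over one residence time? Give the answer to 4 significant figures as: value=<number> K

Throughput in SI: Q_s = 135.2 kg/h ÷ 3600 s/h = 0.0375556 kg/s
t_res = M / Q_s = 5.80 ÷ 0.0375556 = 154.438 s
Convert to SI: D = 0.035 m, h = 0.00556 m, N = 64.8/60 = 1.08 rev/s
γ̇ = π·D·N / h = π · 0.035 · 1.08 / 0.00556 = 21.3583 s⁻¹
ΔT = η·γ̇²·t_res / (ρ·cp) = 415 · (21.3583)² · 154.438 / (1296 · 2226) = 10.1346 K

value=10.13 K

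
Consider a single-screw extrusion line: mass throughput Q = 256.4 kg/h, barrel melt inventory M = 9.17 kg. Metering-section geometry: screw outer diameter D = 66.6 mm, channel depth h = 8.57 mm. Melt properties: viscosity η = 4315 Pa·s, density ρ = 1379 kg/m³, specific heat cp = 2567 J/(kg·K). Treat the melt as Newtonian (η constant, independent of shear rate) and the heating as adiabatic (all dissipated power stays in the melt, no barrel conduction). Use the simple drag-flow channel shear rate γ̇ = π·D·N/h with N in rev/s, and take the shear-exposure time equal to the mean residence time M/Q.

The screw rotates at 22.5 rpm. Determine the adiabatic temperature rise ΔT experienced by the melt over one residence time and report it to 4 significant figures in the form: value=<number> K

value=13.16 K

Q_s = Q / 3600 = 256.4 / 3600 = 0.0712222 kg/s
t_res = M / Q_s = 9.17 / 0.0712222 = 128.752 s
Convert to SI: D = 0.0666 m, h = 0.00857 m, N = 22.5/60 = 0.375 rev/s
γ̇ = π D N / h = (π)(0.0666)(0.375) / 0.00857 = 9.15534 s⁻¹
ΔT = η·γ̇²·t_res/(ρ·cp) = [4315 × 9.15534² × 128.752] / [1379 × 2567] = 13.1551 K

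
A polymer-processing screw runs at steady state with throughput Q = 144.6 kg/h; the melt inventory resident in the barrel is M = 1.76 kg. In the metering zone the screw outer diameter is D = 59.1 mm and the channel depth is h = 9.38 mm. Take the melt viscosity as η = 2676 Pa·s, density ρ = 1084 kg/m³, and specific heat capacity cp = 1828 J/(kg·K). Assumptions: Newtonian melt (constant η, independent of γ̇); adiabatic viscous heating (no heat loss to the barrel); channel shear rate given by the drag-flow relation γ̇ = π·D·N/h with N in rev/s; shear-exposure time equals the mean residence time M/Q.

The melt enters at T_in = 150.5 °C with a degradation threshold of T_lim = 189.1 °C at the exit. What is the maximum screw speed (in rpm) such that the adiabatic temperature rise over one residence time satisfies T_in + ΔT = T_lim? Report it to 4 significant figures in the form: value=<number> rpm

Q_s = Q / 3600 = 144.6 / 3600 = 0.0401667 kg/s
t_res = M / Q_s = 1.76 ÷ 0.0401667 = 43.8174 s
D = 59.1 mm = 0.0591 m;  h = 9.38 mm = 0.00938 m
ΔT_a = T_lim − T_in = 189.1 °C − 150.5 °C = 38.6 K
Invert ΔT = ηγ̇²t_res/(ρcp) for γ̇: γ̇_max² = ΔT_a ρ cp / (η t_res) = 38.6·1084·1828 / (2676·43.8174) = 652.319 s⁻²
Take the square root: γ̇_max = √(652.319) = 25.5405 s⁻¹
N_max = γ̇_max·h / (π·D) = 25.5405 · 0.00938 / (π · 0.0591) = 1.29031 rev/s = 77.4188 rpm

value=77.42 rpm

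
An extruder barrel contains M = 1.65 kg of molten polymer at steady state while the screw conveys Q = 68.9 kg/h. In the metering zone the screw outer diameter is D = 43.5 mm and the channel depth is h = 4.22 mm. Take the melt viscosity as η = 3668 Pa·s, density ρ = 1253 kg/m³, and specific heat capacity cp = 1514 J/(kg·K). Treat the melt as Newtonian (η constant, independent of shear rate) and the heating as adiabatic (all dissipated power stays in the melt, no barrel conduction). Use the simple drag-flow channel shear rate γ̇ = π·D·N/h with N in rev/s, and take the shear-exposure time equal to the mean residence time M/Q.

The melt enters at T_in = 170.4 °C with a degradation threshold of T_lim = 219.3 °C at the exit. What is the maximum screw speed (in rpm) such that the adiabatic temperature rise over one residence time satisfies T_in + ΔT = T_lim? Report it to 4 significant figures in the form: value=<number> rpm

Q_s = Q / 3600 = 68.9 / 3600 = 0.0191389 kg/s
t_res = M / Q_s = 1.65 ÷ 0.0191389 = 86.2119 s
Convert to metres: D = 0.0435 m, h = 0.00422 m
ΔT_a = T_lim − T_in = 219.3 − 170.4 = 48.9 K
γ̇_max² = ΔT_a·ρ·cp/(η·t_res) = 48.9·1253·1514/(3668·86.2119) = 293.352 s⁻²
γ̇_max = sqrt(293.352) = 17.1275 s⁻¹
Solve γ̇ = πDN/h for N: N_max = γ̇_max·h/(π·D) = 17.1275 × 0.00422 / (π × 0.0435) = 0.528893 rev/s = 31.7336 rpm

value=31.73 rpm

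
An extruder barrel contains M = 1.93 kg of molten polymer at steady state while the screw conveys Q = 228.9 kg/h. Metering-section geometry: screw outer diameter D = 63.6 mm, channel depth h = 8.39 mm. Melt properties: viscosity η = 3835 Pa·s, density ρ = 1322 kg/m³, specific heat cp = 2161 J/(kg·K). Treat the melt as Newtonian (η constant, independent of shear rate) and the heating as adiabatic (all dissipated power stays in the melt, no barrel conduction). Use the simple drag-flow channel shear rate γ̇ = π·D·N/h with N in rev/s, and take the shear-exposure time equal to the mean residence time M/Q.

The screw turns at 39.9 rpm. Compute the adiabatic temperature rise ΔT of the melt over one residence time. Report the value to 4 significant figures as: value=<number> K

value=10.22 K

Throughput in SI: Q_s = 228.9 kg/h ÷ 3600 s/h = 0.0635833 kg/s
Mean residence time: t_res = M/Q_s = 1.93 kg / 0.0635833 kg/s = 30.3539 s
Geometry in metres: D = 63.6 mm → 0.0636 m, h = 8.39 mm → 0.00839 m; screw speed N = 39.9 rpm = 0.665 rev/s
Shear rate: γ̇ = πDN/h = π·0.0636·0.665/0.00839 = 15.8368 s⁻¹
ΔT = η·γ̇²·t_res / (ρ·cp) = 3835 · (15.8368)² · 30.3539 / (1322 · 2161) = 10.2194 K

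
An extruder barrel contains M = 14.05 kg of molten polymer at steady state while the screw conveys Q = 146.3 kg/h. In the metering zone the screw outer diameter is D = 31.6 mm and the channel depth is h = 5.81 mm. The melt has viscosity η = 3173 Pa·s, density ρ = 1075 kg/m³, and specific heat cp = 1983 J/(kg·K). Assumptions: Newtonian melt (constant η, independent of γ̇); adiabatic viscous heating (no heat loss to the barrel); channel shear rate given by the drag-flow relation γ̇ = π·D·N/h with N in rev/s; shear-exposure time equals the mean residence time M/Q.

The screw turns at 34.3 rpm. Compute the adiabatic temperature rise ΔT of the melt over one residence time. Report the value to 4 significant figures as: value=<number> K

value=49.10 K

Convert throughput: Q = 146.3 kg/h = 146.3/3600 = 0.0406389 kg/s
Mean residence time: t_res = M/Q_s = 14.05 kg / 0.0406389 kg/s = 345.728 s
Convert to SI: D = 0.0316 m, h = 0.00581 m, N = 34.3/60 = 0.571667 rev/s
γ̇ = π D N / h = (π)(0.0316)(0.571667) / 0.00581 = 9.76796 s⁻¹
ΔT = η·γ̇²·t_res/(ρ·cp) = [3173 × 9.76796² × 345.728] / [1075 × 1983] = 49.0999 K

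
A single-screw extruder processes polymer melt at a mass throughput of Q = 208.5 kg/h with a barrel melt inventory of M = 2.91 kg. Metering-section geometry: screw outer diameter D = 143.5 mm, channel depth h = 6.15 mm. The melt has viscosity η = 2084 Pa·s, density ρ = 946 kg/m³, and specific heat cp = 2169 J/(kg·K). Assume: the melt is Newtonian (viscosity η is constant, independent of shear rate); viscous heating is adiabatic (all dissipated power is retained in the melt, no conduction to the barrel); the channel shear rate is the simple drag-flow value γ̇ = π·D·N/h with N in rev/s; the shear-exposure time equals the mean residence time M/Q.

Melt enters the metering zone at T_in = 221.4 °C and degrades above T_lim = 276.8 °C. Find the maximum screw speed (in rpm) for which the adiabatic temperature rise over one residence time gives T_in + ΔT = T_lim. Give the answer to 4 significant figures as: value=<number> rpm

value=26.97 rpm

Convert throughput: Q = 208.5 kg/h = 208.5/3600 = 0.0579167 kg/s
Mean residence time: t_res = M/Q_s = 2.91 kg / 0.0579167 kg/s = 50.2446 s
Convert to metres: D = 0.1435 m, h = 0.00615 m
Allowable rise: ΔT_a = T_lim − T_in = 276.8 − 221.4 = 55.4 K
γ̇_max² = ΔT_a·ρ·cp / (η·t_res) = [55.4 × 946 × 2169] / [2084 × 50.2446] = 1085.61 s⁻²
γ̇_max = √1085.61 = 32.9486 s⁻¹
N_max = γ̇_max·h / (π·D) = 32.9486 · 0.00615 / (π · 0.1435) = 0.44948 rev/s = 26.9688 rpm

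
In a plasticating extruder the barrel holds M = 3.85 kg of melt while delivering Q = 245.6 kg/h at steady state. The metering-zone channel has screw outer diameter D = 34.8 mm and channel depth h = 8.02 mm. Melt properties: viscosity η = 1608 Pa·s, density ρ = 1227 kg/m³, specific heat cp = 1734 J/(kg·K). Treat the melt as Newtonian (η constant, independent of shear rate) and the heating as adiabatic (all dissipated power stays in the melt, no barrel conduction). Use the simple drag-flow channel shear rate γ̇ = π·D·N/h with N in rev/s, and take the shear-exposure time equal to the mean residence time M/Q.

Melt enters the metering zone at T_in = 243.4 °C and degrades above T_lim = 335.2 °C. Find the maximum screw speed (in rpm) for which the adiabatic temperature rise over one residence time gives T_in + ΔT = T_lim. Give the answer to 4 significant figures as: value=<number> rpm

value=204.2 rpm

Q_s = Q / 3600 = 245.6 / 3600 = 0.0682222 kg/s
t_res = M / Q_s = 3.85 / 0.0682222 = 56.4332 s
D = 34.8 mm = 0.0348 m;  h = 8.02 mm = 0.00802 m
ΔT_a = T_lim − T_in = 335.2 − 243.4 = 91.8 K
γ̇_max² = ΔT_a·ρ·cp / (η·t_res) = [91.8 × 1227 × 1734] / [1608 × 56.4332] = 2152.36 s⁻²
Take the square root: γ̇_max = √(2152.36) = 46.3936 s⁻¹
N_max = γ̇_max h / (πD) = 46.3936·0.00802/(π·0.0348) = 3.40332 rev/s → ×60 = 204.199 rpm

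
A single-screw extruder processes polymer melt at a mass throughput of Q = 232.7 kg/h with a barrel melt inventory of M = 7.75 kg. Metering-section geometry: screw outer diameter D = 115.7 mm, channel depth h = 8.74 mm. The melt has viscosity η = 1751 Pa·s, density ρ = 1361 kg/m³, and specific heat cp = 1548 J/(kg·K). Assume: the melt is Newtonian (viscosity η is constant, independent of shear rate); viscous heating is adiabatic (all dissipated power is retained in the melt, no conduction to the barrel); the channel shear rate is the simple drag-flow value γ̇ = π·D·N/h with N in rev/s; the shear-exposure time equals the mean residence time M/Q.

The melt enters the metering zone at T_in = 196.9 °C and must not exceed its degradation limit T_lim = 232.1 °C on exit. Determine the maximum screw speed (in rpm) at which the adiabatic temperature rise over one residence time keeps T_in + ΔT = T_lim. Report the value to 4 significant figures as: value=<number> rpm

value=27.12 rpm

Q_s = Q / 3600 = 232.7 / 3600 = 0.0646389 kg/s
Mean residence time: t_res = M/Q_s = 7.75 kg / 0.0646389 kg/s = 119.897 s
Geometry in SI: D = 115.7 mm → 0.1157 m, h = 8.74 mm → 0.00874 m
Allowable rise: ΔT_a = T_lim − T_in = 232.1 − 196.9 = 35.2 K
Invert ΔT = ηγ̇²t_res/(ρcp) for γ̇: γ̇_max² = ΔT_a ρ cp / (η t_res) = 35.2·1361·1548 / (1751·119.897) = 353.246 s⁻²
γ̇_max = √353.246 = 18.7949 s⁻¹
N_max = γ̇_max h / (πD) = 18.7949·0.00874/(π·0.1157) = 0.451926 rev/s → ×60 = 27.1155 rpm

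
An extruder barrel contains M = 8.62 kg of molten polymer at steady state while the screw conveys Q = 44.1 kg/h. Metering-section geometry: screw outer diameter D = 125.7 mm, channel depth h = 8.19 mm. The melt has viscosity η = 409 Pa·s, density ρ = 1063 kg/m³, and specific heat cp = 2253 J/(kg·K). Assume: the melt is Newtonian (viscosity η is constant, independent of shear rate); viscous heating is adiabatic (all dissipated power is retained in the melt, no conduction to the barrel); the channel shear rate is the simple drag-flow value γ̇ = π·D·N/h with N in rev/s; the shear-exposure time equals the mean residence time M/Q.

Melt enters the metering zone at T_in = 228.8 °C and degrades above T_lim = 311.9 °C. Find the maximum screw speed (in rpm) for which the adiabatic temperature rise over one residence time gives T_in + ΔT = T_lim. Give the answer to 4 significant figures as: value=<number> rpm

Throughput in SI: Q_s = 44.1 kg/h ÷ 3600 s/h = 0.01225 kg/s
t_res = M / Q_s = 8.62 ÷ 0.01225 = 703.673 s
D = 125.7 mm = 0.1257 m;  h = 8.19 mm = 0.00819 m
ΔT_a = T_lim − T_in = 311.9 − 228.8 = 83.1 K
γ̇_max² = ΔT_a·ρ·cp / (η·t_res) = [83.1 × 1063 × 2253] / [409 × 703.673] = 691.514 s⁻²
γ̇_max = √691.514 = 26.2967 s⁻¹
N_max = γ̇_max h / (πD) = 26.2967·0.00819/(π·0.1257) = 0.54538 rev/s → ×60 = 32.7228 rpm

value=32.72 rpm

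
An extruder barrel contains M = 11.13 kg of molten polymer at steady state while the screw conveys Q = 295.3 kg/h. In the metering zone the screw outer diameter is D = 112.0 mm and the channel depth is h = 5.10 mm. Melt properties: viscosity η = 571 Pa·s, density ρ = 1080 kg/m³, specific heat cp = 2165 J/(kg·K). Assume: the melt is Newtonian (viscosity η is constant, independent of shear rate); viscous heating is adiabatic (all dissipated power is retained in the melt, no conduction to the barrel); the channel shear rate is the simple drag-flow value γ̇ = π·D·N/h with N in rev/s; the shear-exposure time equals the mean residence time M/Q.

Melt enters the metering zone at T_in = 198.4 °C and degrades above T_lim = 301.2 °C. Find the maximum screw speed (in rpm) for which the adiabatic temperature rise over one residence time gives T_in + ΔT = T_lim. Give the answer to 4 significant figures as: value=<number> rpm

value=48.44 rpm

Throughput in SI: Q_s = 295.3 kg/h ÷ 3600 s/h = 0.0820278 kg/s
t_res = M / Q_s = 11.13 / 0.0820278 = 135.686 s
D = 112.0 mm = 0.112 m;  h = 5.10 mm = 0.0051 m
ΔT_a = T_lim − T_in = 301.2 − 198.4 = 102.8 K
γ̇_max² = ΔT_a·ρ·cp / (η·t_res) = [102.8 × 1080 × 2165] / [571 × 135.686] = 3102.45 s⁻²
Take the square root: γ̇_max = √(3102.45) = 55.6996 s⁻¹
N_max = γ̇_max·h / (π·D) = 55.6996 · 0.0051 / (π · 0.112) = 0.807336 rev/s = 48.4402 rpm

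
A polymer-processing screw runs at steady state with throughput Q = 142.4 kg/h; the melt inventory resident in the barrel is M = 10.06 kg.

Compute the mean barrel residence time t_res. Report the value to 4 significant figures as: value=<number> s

Q_s = Q / 3600 = 142.4 / 3600 = 0.0395556 kg/s
Mean residence time: t_res = M/Q_s = 10.06 kg / 0.0395556 kg/s = 254.326 s

value=254.3 s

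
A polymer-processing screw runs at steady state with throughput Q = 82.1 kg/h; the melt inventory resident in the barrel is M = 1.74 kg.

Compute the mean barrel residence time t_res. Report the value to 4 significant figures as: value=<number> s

value=76.30 s

Throughput in SI: Q_s = 82.1 kg/h ÷ 3600 s/h = 0.0228056 kg/s
t_res = M / Q_s = 1.74 / 0.0228056 = 76.2972 s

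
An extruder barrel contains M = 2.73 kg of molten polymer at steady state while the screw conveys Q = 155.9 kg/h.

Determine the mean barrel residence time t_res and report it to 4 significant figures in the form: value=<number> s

Convert throughput: Q = 155.9 kg/h = 155.9/3600 = 0.0433056 kg/s
t_res = M / Q_s = 2.73 / 0.0433056 = 63.0404 s

value=63.04 s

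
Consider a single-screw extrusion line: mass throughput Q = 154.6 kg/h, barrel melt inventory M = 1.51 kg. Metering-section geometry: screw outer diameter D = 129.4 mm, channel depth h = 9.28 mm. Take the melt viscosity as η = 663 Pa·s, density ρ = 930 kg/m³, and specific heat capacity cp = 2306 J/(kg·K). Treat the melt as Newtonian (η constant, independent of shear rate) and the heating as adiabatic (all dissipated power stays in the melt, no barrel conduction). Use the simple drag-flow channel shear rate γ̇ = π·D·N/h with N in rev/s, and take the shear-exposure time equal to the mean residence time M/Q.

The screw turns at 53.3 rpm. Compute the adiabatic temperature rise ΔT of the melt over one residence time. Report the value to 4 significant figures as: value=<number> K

Throughput in SI: Q_s = 154.6 kg/h ÷ 3600 s/h = 0.0429444 kg/s
t_res = M / Q_s = 1.51 ÷ 0.0429444 = 35.1617 s
D = 129.4 mm = 0.1294 m;  h = 9.28 mm = 0.00928 m;  N = 53.3 rpm / 60 = 0.888333 rev/s
γ̇ = π D N / h = (π)(0.1294)(0.888333) / 0.00928 = 38.9146 s⁻¹
ΔT = η·γ̇²·t_res/(ρ·cp) = [663 × 38.9146² × 35.1617] / [930 × 2306] = 16.4614 K

value=16.46 K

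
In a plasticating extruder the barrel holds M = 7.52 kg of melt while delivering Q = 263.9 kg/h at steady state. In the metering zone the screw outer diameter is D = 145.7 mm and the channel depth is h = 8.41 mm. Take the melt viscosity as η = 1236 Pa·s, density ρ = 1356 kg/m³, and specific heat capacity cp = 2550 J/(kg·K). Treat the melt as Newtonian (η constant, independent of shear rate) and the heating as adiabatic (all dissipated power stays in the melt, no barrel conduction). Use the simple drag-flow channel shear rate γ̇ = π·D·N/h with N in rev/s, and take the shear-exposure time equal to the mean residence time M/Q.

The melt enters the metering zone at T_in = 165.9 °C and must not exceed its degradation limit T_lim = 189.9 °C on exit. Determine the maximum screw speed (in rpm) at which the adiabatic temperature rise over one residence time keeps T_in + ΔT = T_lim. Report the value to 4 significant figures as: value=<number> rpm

Q_s = Q / 3600 = 263.9 / 3600 = 0.0733056 kg/s
t_res = M / Q_s = 7.52 ÷ 0.0733056 = 102.584 s
Geometry in SI: D = 145.7 mm → 0.1457 m, h = 8.41 mm → 0.00841 m
ΔT_a = T_lim − T_in = 189.9 − 165.9 = 24 K
γ̇_max² = ΔT_a·ρ·cp / (η·t_res) = [24 × 1356 × 2550] / [1236 × 102.584] = 654.503 s⁻²
γ̇_max = sqrt(654.503) = 25.5833 s⁻¹
N_max = γ̇_max·h / (π·D) = 25.5833 · 0.00841 / (π · 0.1457) = 0.470048 rev/s = 28.2029 rpm

value=28.20 rpm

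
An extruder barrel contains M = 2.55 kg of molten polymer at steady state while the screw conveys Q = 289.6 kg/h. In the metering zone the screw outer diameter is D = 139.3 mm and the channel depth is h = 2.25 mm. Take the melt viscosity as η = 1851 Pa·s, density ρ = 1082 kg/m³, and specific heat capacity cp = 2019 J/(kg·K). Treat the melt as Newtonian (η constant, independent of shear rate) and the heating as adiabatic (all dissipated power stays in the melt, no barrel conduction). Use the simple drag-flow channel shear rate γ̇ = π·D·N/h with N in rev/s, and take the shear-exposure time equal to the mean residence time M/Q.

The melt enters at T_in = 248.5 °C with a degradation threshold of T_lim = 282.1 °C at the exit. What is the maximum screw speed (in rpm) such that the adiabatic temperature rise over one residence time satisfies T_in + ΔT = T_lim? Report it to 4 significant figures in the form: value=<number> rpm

value=10.91 rpm

Throughput in SI: Q_s = 289.6 kg/h ÷ 3600 s/h = 0.0804444 kg/s
t_res = M / Q_s = 2.55 ÷ 0.0804444 = 31.6989 s
Geometry in SI: D = 139.3 mm → 0.1393 m, h = 2.25 mm → 0.00225 m
Allowable rise: ΔT_a = T_lim − T_in = 282.1 − 248.5 = 33.6 K
γ̇_max² = ΔT_a·ρ·cp / (η·t_res) = [33.6 × 1082 × 2019] / [1851 × 31.6989] = 1250.99 s⁻²
Take the square root: γ̇_max = √(1250.99) = 35.3693 s⁻¹
Solve γ̇ = πDN/h for N: N_max = γ̇_max·h/(π·D) = 35.3693 × 0.00225 / (π × 0.1393) = 0.181848 rev/s = 10.9109 rpm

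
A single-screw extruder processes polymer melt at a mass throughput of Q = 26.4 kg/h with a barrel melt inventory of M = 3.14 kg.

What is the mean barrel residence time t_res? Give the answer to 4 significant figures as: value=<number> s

Convert throughput: Q = 26.4 kg/h = 26.4/3600 = 0.00733333 kg/s
t_res = M / Q_s = 3.14 / 0.00733333 = 428.182 s

value=428.2 s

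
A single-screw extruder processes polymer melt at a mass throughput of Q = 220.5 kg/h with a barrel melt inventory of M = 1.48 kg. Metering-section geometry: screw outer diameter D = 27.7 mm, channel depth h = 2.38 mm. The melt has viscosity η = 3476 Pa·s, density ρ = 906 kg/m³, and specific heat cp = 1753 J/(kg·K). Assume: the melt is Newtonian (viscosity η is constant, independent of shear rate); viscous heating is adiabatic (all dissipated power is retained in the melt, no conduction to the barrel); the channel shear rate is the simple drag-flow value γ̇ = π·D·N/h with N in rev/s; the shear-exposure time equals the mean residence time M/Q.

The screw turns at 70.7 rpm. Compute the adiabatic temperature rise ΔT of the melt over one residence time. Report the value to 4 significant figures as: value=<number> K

Convert throughput: Q = 220.5 kg/h = 220.5/3600 = 0.06125 kg/s
Mean residence time: t_res = M/Q_s = 1.48 kg / 0.06125 kg/s = 24.1633 s
Convert to SI: D = 0.0277 m, h = 0.00238 m, N = 70.7/60 = 1.17833 rev/s
Shear rate: γ̇ = πDN/h = π·0.0277·1.17833/0.00238 = 43.0845 s⁻¹
ΔT = η·γ̇²·t_res / (ρ·cp) = 3476 · (43.0845)² · 24.1633 / (906 · 1753) = 98.1673 K

value=98.17 K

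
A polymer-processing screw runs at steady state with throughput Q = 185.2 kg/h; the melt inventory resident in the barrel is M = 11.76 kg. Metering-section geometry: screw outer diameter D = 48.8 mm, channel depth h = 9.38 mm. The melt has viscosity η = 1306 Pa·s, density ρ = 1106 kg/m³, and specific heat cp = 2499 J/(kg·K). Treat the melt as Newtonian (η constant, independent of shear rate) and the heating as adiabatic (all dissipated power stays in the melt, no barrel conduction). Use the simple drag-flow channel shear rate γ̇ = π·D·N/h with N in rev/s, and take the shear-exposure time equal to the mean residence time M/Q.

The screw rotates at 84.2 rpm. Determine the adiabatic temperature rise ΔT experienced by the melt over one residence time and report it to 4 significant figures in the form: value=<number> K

Q_s = Q / 3600 = 185.2 / 3600 = 0.0514444 kg/s
Mean residence time: t_res = M/Q_s = 11.76 kg / 0.0514444 kg/s = 228.596 s
Convert to SI: D = 0.0488 m, h = 0.00938 m, N = 84.2/60 = 1.40333 rev/s
γ̇ = π·D·N / h = π · 0.0488 · 1.40333 / 0.00938 = 22.9365 s⁻¹
ΔT = η·γ̇²·t_res/(ρ·cp) = [1306 × 22.9365² × 228.596] / [1106 × 2499] = 56.8259 K

value=56.83 K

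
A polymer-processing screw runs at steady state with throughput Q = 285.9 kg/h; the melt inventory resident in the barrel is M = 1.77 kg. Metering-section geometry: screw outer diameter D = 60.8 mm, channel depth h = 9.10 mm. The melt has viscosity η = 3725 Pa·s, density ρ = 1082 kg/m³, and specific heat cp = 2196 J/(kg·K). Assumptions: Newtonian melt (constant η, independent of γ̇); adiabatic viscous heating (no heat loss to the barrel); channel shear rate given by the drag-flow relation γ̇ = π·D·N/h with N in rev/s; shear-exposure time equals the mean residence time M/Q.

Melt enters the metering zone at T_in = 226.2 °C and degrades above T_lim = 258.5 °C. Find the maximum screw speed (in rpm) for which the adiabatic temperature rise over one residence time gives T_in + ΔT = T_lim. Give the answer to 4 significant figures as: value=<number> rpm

value=86.91 rpm

Convert throughput: Q = 285.9 kg/h = 285.9/3600 = 0.0794167 kg/s
Mean residence time: t_res = M/Q_s = 1.77 kg / 0.0794167 kg/s = 22.2875 s
Convert to metres: D = 0.0608 m, h = 0.0091 m
ΔT_a = T_lim − T_in = 258.5 °C − 226.2 °C = 32.3 K
γ̇_max² = ΔT_a·ρ·cp / (η·t_res) = [32.3 × 1082 × 2196] / [3725 × 22.2875] = 924.43 s⁻²
Take the square root: γ̇_max = √(924.43) = 30.4044 s⁻¹
N_max = γ̇_max h / (πD) = 30.4044·0.0091/(π·0.0608) = 1.44852 rev/s → ×60 = 86.9113 rpm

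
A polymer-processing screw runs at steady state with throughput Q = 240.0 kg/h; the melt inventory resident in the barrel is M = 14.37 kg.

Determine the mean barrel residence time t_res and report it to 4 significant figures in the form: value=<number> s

Convert throughput: Q = 240.0 kg/h = 240.0/3600 = 0.0666667 kg/s
Mean residence time: t_res = M/Q_s = 14.37 kg / 0.0666667 kg/s = 215.55 s

value=215.5 s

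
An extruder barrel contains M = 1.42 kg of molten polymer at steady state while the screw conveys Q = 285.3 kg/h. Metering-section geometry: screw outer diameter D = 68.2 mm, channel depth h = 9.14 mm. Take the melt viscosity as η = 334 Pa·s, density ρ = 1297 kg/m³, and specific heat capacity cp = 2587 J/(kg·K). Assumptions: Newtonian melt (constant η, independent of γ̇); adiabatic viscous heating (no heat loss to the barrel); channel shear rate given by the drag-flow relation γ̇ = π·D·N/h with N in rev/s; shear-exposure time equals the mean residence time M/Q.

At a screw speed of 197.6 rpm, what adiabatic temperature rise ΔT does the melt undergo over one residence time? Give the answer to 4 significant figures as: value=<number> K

Convert throughput: Q = 285.3 kg/h = 285.3/3600 = 0.07925 kg/s
t_res = M / Q_s = 1.42 ÷ 0.07925 = 17.918 s
Convert to SI: D = 0.0682 m, h = 0.00914 m, N = 197.6/60 = 3.29333 rev/s
γ̇ = π·D·N / h = π · 0.0682 · 3.29333 / 0.00914 = 77.2011 s⁻¹
ΔT = η·γ̇²·t_res/(ρ·cp) = [334 × 77.2011² × 17.918] / [1297 × 2587] = 10.6303 K

value=10.63 K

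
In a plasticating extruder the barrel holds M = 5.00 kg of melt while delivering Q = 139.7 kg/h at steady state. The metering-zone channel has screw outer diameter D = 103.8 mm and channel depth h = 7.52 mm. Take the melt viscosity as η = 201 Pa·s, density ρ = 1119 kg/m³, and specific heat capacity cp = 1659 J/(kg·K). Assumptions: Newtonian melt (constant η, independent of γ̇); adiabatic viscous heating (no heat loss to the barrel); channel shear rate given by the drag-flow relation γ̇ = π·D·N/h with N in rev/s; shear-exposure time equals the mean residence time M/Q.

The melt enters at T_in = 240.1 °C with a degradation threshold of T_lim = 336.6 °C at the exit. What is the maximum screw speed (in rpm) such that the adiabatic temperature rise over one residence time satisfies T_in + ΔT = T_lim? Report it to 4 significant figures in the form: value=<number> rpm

value=115.1 rpm

Convert throughput: Q = 139.7 kg/h = 139.7/3600 = 0.0388056 kg/s
Mean residence time: t_res = M/Q_s = 5.00 kg / 0.0388056 kg/s = 128.848 s
Geometry in SI: D = 103.8 mm → 0.1038 m, h = 7.52 mm → 0.00752 m
Allowable rise: ΔT_a = T_lim − T_in = 336.6 − 240.1 = 96.5 K
Invert ΔT = ηγ̇²t_res/(ρcp) for γ̇: γ̇_max² = ΔT_a ρ cp / (η t_res) = 96.5·1119·1659 / (201·128.848) = 6917.22 s⁻²
γ̇_max = sqrt(6917.22) = 83.1698 s⁻¹
N_max = γ̇_max·h / (π·D) = 83.1698 · 0.00752 / (π · 0.1038) = 1.91795 rev/s = 115.077 rpm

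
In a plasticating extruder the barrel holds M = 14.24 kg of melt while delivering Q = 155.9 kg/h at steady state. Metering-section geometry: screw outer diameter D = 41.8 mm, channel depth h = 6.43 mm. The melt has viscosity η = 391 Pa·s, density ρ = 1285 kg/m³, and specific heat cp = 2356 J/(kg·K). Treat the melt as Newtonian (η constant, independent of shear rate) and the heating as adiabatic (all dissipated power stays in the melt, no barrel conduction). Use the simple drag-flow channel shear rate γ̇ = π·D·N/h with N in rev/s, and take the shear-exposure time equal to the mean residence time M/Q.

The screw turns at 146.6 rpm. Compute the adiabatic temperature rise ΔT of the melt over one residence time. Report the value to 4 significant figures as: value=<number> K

Q_s = Q / 3600 = 155.9 / 3600 = 0.0433056 kg/s
t_res = M / Q_s = 14.24 / 0.0433056 = 328.826 s
Geometry in metres: D = 41.8 mm → 0.0418 m, h = 6.43 mm → 0.00643 m; screw speed N = 146.6 rpm = 2.44333 rev/s
Shear rate: γ̇ = πDN/h = π·0.0418·2.44333/0.00643 = 49.8997 s⁻¹
ΔT = η·γ̇²·t_res / (ρ·cp) = 391 · (49.8997)² · 328.826 / (1285 · 2356) = 105.745 K

value=105.7 K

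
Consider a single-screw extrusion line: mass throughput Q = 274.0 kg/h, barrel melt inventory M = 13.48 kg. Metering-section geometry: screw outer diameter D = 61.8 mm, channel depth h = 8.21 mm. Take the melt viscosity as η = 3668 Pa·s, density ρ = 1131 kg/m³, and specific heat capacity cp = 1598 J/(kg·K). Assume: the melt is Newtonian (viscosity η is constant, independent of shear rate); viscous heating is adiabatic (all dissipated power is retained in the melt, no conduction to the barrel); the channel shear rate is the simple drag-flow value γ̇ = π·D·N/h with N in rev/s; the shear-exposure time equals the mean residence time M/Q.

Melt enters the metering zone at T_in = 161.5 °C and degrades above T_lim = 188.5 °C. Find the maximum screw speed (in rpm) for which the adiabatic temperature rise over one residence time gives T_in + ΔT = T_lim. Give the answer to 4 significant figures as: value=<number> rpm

Convert throughput: Q = 274.0 kg/h = 274.0/3600 = 0.0761111 kg/s
Mean residence time: t_res = M/Q_s = 13.48 kg / 0.0761111 kg/s = 177.109 s
D = 61.8 mm = 0.0618 m;  h = 8.21 mm = 0.00821 m
Allowable rise: ΔT_a = T_lim − T_in = 188.5 − 161.5 = 27 K
γ̇_max² = ΔT_a·ρ·cp/(η·t_res) = 27·1131·1598/(3668·177.109) = 75.1159 s⁻²
γ̇_max = √75.1159 = 8.66694 s⁻¹
N_max = γ̇_max·h / (π·D) = 8.66694 · 0.00821 / (π · 0.0618) = 0.366497 rev/s = 21.9898 rpm

value=21.99 rpm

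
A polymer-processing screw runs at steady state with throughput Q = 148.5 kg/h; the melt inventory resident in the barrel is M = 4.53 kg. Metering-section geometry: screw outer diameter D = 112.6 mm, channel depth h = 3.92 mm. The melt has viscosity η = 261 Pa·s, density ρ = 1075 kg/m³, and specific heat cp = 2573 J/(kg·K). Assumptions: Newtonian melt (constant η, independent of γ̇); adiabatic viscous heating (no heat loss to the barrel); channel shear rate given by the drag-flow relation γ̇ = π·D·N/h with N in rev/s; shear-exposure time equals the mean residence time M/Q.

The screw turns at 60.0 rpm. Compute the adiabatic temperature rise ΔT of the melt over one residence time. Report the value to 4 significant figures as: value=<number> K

value=84.39 K

Throughput in SI: Q_s = 148.5 kg/h ÷ 3600 s/h = 0.04125 kg/s
t_res = M / Q_s = 4.53 / 0.04125 = 109.818 s
Geometry in metres: D = 112.6 mm → 0.1126 m, h = 3.92 mm → 0.00392 m; screw speed N = 60.0 rpm = 1 rev/s
γ̇ = π·D·N / h = π · 0.1126 · 1 / 0.00392 = 90.2406 s⁻¹
Adiabatic rise: ΔT = η γ̇² t_res / (ρ cp) = 261·(90.2406)²·109.818 / (1075·2573) = 84.3861 K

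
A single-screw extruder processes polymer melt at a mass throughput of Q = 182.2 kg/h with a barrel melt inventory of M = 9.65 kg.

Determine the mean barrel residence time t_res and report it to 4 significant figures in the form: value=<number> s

value=190.7 s

Q_s = Q / 3600 = 182.2 / 3600 = 0.0506111 kg/s
t_res = M / Q_s = 9.65 ÷ 0.0506111 = 190.67 s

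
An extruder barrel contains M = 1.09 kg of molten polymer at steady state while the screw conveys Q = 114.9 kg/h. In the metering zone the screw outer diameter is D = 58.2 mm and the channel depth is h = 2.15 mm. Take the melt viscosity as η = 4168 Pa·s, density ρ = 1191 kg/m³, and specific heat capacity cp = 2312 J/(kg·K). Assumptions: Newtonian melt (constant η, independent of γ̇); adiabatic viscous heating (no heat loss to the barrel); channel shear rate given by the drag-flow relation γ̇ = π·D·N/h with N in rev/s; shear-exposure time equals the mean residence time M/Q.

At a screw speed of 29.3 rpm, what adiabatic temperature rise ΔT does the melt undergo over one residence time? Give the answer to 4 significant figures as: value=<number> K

Convert throughput: Q = 114.9 kg/h = 114.9/3600 = 0.0319167 kg/s
t_res = M / Q_s = 1.09 / 0.0319167 = 34.1514 s
D = 58.2 mm = 0.0582 m;  h = 2.15 mm = 0.00215 m;  N = 29.3 rpm / 60 = 0.488333 rev/s
γ̇ = π·D·N / h = π · 0.0582 · 0.488333 / 0.00215 = 41.5289 s⁻¹
Adiabatic rise: ΔT = η γ̇² t_res / (ρ cp) = 4168·(41.5289)²·34.1514 / (1191·2312) = 89.1535 K

value=89.15 K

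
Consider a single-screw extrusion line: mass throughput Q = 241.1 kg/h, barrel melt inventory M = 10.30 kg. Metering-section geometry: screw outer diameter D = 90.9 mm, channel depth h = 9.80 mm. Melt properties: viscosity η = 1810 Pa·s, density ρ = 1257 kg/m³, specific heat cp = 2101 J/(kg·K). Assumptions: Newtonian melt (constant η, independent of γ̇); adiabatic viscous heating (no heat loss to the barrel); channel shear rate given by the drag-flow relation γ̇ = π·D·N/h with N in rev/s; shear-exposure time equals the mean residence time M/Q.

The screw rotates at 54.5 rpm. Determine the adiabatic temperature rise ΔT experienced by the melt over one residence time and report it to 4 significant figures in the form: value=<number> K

value=73.85 K

Convert throughput: Q = 241.1 kg/h = 241.1/3600 = 0.0669722 kg/s
Mean residence time: t_res = M/Q_s = 10.30 kg / 0.0669722 kg/s = 153.795 s
Geometry in metres: D = 90.9 mm → 0.0909 m, h = 9.80 mm → 0.0098 m; screw speed N = 54.5 rpm = 0.908333 rev/s
γ̇ = π·D·N / h = π · 0.0909 · 0.908333 / 0.0098 = 26.4687 s⁻¹
ΔT = η·γ̇²·t_res/(ρ·cp) = [1810 × 26.4687² × 153.795] / [1257 × 2101] = 73.8458 K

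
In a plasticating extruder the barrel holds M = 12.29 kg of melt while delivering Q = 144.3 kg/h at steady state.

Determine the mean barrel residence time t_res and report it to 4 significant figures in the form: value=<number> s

value=306.6 s

Convert throughput: Q = 144.3 kg/h = 144.3/3600 = 0.0400833 kg/s
t_res = M / Q_s = 12.29 / 0.0400833 = 306.611 s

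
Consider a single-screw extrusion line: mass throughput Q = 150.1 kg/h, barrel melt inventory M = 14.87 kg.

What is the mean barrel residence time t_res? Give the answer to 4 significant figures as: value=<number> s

Q_s = Q / 3600 = 150.1 / 3600 = 0.0416944 kg/s
Mean residence time: t_res = M/Q_s = 14.87 kg / 0.0416944 kg/s = 356.642 s

value=356.6 s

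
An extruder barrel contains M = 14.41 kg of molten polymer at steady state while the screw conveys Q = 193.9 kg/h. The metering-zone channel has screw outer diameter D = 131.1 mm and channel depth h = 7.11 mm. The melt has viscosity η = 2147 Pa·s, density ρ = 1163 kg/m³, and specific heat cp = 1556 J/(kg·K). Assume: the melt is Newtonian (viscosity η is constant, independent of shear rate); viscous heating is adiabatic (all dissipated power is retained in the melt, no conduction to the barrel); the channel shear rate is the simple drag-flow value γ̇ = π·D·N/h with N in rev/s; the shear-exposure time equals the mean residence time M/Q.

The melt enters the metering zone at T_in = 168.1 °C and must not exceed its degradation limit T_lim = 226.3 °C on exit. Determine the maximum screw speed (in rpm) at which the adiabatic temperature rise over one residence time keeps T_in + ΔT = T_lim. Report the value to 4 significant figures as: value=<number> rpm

value=14.03 rpm

Q_s = Q / 3600 = 193.9 / 3600 = 0.0538611 kg/s
t_res = M / Q_s = 14.41 ÷ 0.0538611 = 267.54 s
D = 131.1 mm = 0.1311 m;  h = 7.11 mm = 0.00711 m
ΔT_a = T_lim − T_in = 226.3 − 168.1 = 58.2 K
Invert ΔT = ηγ̇²t_res/(ρcp) for γ̇: γ̇_max² = ΔT_a ρ cp / (η t_res) = 58.2·1163·1556 / (2147·267.54) = 183.355 s⁻²
γ̇_max = sqrt(183.355) = 13.5408 s⁻¹
N_max = γ̇_max h / (πD) = 13.5408·0.00711/(π·0.1311) = 0.233756 rev/s → ×60 = 14.0254 rpm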